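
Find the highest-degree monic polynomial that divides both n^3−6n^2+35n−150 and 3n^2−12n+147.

1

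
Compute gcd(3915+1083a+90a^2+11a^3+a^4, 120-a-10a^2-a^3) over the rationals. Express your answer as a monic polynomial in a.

5+a

By polynomial division,
  a^4+11a^3+90a^2+1083a+3915 = (-a-1)(-a^3-10a^2-a+120) + (79a^2+1202a+4035)
  -a^3-10a^2-a+120 = (-(1/79)a+412/6241)(79a^2+1202a+4035) + (-(182700/6241)a-913500/6241)
  79a^2+1202a+4035 = (-(493039/182700)a-1678829/60900)(-(182700/6241)a-913500/6241) + (0)
Last nonzero remainder: -(182700/6241)a-913500/6241. Dividing through by -182700/6241 gives the monic gcd a+5.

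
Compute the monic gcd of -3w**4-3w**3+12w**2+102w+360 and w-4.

w-4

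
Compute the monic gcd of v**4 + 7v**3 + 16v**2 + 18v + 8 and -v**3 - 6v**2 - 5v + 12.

By polynomial division,
  v**4 + 7v**3 + 16v**2 + 18v + 8 = (-v - 1)(-v**3 - 6v**2 - 5v + 12) + (5v**2 + 25v + 20)
  -v**3 - 6v**2 - 5v + 12 = (-(1/5)v - 1/5)(5v**2 + 25v + 20) + (4v + 16)
  5v**2 + 25v + 20 = ((5/4)v + 5/4)(4v + 16) + (0)
Last nonzero remainder: 4v + 16. Dividing through by 4 gives the monic gcd v + 4.

v + 4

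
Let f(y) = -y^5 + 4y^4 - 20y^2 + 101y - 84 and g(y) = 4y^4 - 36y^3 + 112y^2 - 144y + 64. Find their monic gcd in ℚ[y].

Apply the Euclidean algorithm:
  -y^5 + 4y^4 - 20y^2 + 101y - 84 = (-(1/4)y - 5/4)(4y^4 - 36y^3 + 112y^2 - 144y + 64) + (-17y^3 + 84y^2 - 63y - 4)
  4y^4 - 36y^3 + 112y^2 - 144y + 64 = (-(4/17)y + 276/289)(-17y^3 + 84y^2 - 63y - 4) + ((4900/289)y^2 - (24500/289)y + 19600/289)
  -17y^3 + 84y^2 - 63y - 4 = (-(4913/4900)y - 289/4900)((4900/289)y^2 - (24500/289)y + 19600/289) + (0)
Last nonzero remainder: (4900/289)y^2 - (24500/289)y + 19600/289. Dividing through by 4900/289 gives the monic gcd y^2 - 5y + 4.

y^2 - 5y + 4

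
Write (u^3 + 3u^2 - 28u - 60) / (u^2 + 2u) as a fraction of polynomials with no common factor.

(u^2 + u - 30)/(u)

Euclidean algorithm in ℚ[u]:
  u^3 + 3u^2 - 28u - 60 = (u + 1)(u^2 + 2u) + (-30u - 60)
  u^2 + 2u = (-(1/30)u)(-30u - 60) + (0)
Last nonzero remainder: -30u - 60. Dividing through by -30 gives the monic gcd u + 2.
Cancel u + 2 from numerator and denominator to get the reduced form.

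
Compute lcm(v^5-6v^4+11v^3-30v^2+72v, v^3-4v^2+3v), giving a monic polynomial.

v^6-7v^5+17v^4-41v^3+102v^2-72v

Repeated division with remainder:
  v^5-6v^4+11v^3-30v^2+72v = (v^2-2v)(v^3-4v^2+3v) + (-24v^2+72v)
  v^3-4v^2+3v = (-(1/24)v+1/24)(-24v^2+72v) + (0)
Last nonzero remainder: -24v^2+72v. Dividing through by -24 gives the monic gcd v^2-3v.
Then lcm(f, g) = f·g / gcd(f, g); expanding and making the result monic gives the answer.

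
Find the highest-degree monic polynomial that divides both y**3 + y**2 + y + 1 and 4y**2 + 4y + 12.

Repeated division with remainder:
  y**3 + y**2 + y + 1 = ((1/4)y)(4y**2 + 4y + 12) + (−2y + 1)
  4y**2 + 4y + 12 = (−2y − 3)(−2y + 1) + (15)
  −2y + 1 = (−(2/15)y + 1/15)(15) + (0)
The last nonzero remainder is the constant 15, so the polynomials are coprime and gcd = 1.

1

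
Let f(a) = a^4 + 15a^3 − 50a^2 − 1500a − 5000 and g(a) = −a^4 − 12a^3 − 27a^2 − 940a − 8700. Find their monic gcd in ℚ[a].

a^2 + 20a + 100

Repeated division with remainder:
  a^4 + 15a^3 − 50a^2 − 1500a − 5000 = (−1)(−a^4 − 12a^3 − 27a^2 − 940a − 8700) + (3a^3 − 77a^2 − 2440a − 13700)
  −a^4 − 12a^3 − 27a^2 − 940a − 8700 = (−(1/3)a − 113/9)(3a^3 − 77a^2 − 2440a − 13700) + (−(16264/9)a^2 − (325280/9)a − 1626400/9)
  3a^3 − 77a^2 − 2440a − 13700 = (−(27/16264)a + 1233/16264)(−(16264/9)a^2 − (325280/9)a − 1626400/9) + (0)
Last nonzero remainder: −(16264/9)a^2 − (325280/9)a − 1626400/9. Dividing through by −16264/9 gives the monic gcd a^2 + 20a + 100.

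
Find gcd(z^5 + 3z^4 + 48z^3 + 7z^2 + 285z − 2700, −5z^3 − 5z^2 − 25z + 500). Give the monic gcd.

z^2 + 5z + 25

By polynomial division,
  z^5 + 3z^4 + 48z^3 + 7z^2 + 285z − 2700 = (−(1/5)z^2 − (2/5)z − 41/5)(−5z^3 − 5z^2 − 25z + 500) + (56z^2 + 280z + 1400)
  −5z^3 − 5z^2 − 25z + 500 = (−(5/56)z + 5/14)(56z^2 + 280z + 1400) + (0)
Last nonzero remainder: 56z^2 + 280z + 1400. Dividing through by 56 gives the monic gcd z^2 + 5z + 25.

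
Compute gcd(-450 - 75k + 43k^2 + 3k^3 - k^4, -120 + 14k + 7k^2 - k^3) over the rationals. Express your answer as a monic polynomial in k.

Apply the Euclidean algorithm:
  -k^4 + 3k^3 + 43k^2 - 75k - 450 = (k + 4)(-k^3 + 7k^2 + 14k - 120) + (k^2 - 11k + 30)
  -k^3 + 7k^2 + 14k - 120 = (-k - 4)(k^2 - 11k + 30) + (0)
The last nonzero remainder k^2 - 11k + 30 is already monic.

30 - 11k + k^2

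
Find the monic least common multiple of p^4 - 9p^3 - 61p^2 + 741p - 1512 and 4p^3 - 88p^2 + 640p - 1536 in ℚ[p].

p^6 - 23p^5 + 113p^4 + 1163p^3 - 14814p^2 + 56736p - 72576

Apply the Euclidean algorithm:
  p^4 - 9p^3 - 61p^2 + 741p - 1512 = ((1/4)p + 13/4)(4p^3 - 88p^2 + 640p - 1536) + (65p^2 - 955p + 3480)
  4p^3 - 88p^2 + 640p - 1536 = ((4/65)p - 76/169)(65p^2 - 955p + 3480) + (-(612/169)p + 4896/169)
  65p^2 - 955p + 3480 = (-(10985/612)p + 24505/204)(-(612/169)p + 4896/169) + (0)
Last nonzero remainder: -(612/169)p + 4896/169. Dividing through by -612/169 gives the monic gcd p - 8.
Then lcm(f, g) = f·g / gcd(f, g); expanding and making the result monic gives the answer.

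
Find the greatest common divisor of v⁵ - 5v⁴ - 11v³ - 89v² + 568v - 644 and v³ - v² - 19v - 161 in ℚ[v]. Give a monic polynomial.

Apply the Euclidean algorithm:
  v⁵ - 5v⁴ - 11v³ - 89v² + 568v - 644 = (v² - 4v + 4)(v³ - v² - 19v - 161) + (0)
The last nonzero remainder v³ - v² - 19v - 161 is already monic.

v³ - v² - 19v - 161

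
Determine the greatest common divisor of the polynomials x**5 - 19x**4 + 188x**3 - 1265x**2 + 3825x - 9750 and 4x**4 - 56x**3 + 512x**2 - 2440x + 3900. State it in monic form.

x**2 - 6x + 65

By polynomial division,
  x**5 - 19x**4 + 188x**3 - 1265x**2 + 3825x - 9750 = ((1/4)x - 5/4)(4x**4 - 56x**3 + 512x**2 - 2440x + 3900) + (-10x**3 - 15x**2 - 200x - 4875)
  4x**4 - 56x**3 + 512x**2 - 2440x + 3900 = (-(2/5)x + 31/5)(-10x**3 - 15x**2 - 200x - 4875) + (525x**2 - 3150x + 34125)
  -10x**3 - 15x**2 - 200x - 4875 = (-(2/105)x - 1/7)(525x**2 - 3150x + 34125) + (0)
Last nonzero remainder: 525x**2 - 3150x + 34125. Dividing through by 525 gives the monic gcd x**2 - 6x + 65.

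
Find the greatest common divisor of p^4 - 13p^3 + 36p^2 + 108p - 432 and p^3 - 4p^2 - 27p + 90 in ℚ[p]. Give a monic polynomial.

p - 6

By polynomial division,
  p^4 - 13p^3 + 36p^2 + 108p - 432 = (p - 9)(p^3 - 4p^2 - 27p + 90) + (27p^2 - 225p + 378)
  p^3 - 4p^2 - 27p + 90 = ((1/27)p + 13/81)(27p^2 - 225p + 378) + (-(44/9)p + 88/3)
  27p^2 - 225p + 378 = (-(243/44)p + 567/44)(-(44/9)p + 88/3) + (0)
Last nonzero remainder: -(44/9)p + 88/3. Dividing through by -44/9 gives the monic gcd p - 6.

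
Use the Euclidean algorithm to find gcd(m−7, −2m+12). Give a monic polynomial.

By polynomial division,
  m−7 = (−1/2)(−2m+12) + (−1)
  −2m+12 = (2m−12)(−1) + (0)
The last nonzero remainder is the constant −1, so the polynomials are coprime and gcd = 1.

1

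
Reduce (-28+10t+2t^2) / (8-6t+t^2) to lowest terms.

(14+2t)/(-4+t)

Apply the Euclidean algorithm:
  2t^2+10t-28 = (2)(t^2-6t+8) + (22t-44)
  t^2-6t+8 = ((1/22)t-2/11)(22t-44) + (0)
Last nonzero remainder: 22t-44. Dividing through by 22 gives the monic gcd t-2.
Cancel t-2 from numerator and denominator to get the reduced form.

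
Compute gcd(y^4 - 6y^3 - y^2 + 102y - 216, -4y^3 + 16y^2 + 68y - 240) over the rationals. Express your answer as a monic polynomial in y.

y^2 + y - 12

By polynomial division,
  y^4 - 6y^3 - y^2 + 102y - 216 = (-(1/4)y + 1/2)(-4y^3 + 16y^2 + 68y - 240) + (8y^2 + 8y - 96)
  -4y^3 + 16y^2 + 68y - 240 = (-(1/2)y + 5/2)(8y^2 + 8y - 96) + (0)
Last nonzero remainder: 8y^2 + 8y - 96. Dividing through by 8 gives the monic gcd y^2 + y - 12.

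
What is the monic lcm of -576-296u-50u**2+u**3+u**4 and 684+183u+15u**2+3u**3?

-32832-17448u-3722u**2-289u**3+8u**4+2u**5+u**6

By polynomial division,
  u**4+u**3-50u**2-296u-576 = ((1/3)u-4/3)(3u**3+15u**2+183u+684) + (-91u**2-280u+336)
  3u**3+15u**2+183u+684 = (-(3/91)u-75/1183)(-91u**2-280u+336) + ((29799/169)u+119196/169)
  -91u**2-280u+336 = (-(2197/4257)u+676/1419)((29799/169)u+119196/169) + (0)
Last nonzero remainder: (29799/169)u+119196/169. Dividing through by 29799/169 gives the monic gcd u+4.
Then lcm(f, g) = f·g / gcd(f, g); expanding and making the result monic gives the answer.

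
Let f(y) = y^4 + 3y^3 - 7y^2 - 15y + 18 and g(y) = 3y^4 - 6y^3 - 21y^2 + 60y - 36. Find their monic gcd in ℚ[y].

y^3 - 7y + 6

By polynomial division,
  y^4 + 3y^3 - 7y^2 - 15y + 18 = (1/3)(3y^4 - 6y^3 - 21y^2 + 60y - 36) + (5y^3 - 35y + 30)
  3y^4 - 6y^3 - 21y^2 + 60y - 36 = ((3/5)y - 6/5)(5y^3 - 35y + 30) + (0)
Last nonzero remainder: 5y^3 - 35y + 30. Dividing through by 5 gives the monic gcd y^3 - 7y + 6.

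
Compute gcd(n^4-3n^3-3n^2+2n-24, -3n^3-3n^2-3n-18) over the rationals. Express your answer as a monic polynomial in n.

n^3+n^2+n+6

Repeated division with remainder:
  n^4-3n^3-3n^2+2n-24 = (-(1/3)n+4/3)(-3n^3-3n^2-3n-18) + (0)
Last nonzero remainder: -3n^3-3n^2-3n-18. Dividing through by -3 gives the monic gcd n^3+n^2+n+6.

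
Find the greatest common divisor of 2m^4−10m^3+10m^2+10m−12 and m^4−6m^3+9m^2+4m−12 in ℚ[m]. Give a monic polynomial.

Apply the Euclidean algorithm:
  2m^4−10m^3+10m^2+10m−12 = (2)(m^4−6m^3+9m^2+4m−12) + (2m^3−8m^2+2m+12)
  m^4−6m^3+9m^2+4m−12 = ((1/2)m−1)(2m^3−8m^2+2m+12) + (0)
Last nonzero remainder: 2m^3−8m^2+2m+12. Dividing through by 2 gives the monic gcd m^3−4m^2+m+6.

m^3−4m^2+m+6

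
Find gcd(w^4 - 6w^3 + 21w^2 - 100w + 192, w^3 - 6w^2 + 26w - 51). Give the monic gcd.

By polynomial division,
  w^4 - 6w^3 + 21w^2 - 100w + 192 = (w)(w^3 - 6w^2 + 26w - 51) + (-5w^2 - 49w + 192)
  w^3 - 6w^2 + 26w - 51 = (-(1/5)w + 79/25)(-5w^2 - 49w + 192) + ((5481/25)w - 16443/25)
  -5w^2 - 49w + 192 = (-(125/5481)w - 1600/5481)((5481/25)w - 16443/25) + (0)
Last nonzero remainder: (5481/25)w - 16443/25. Dividing through by 5481/25 gives the monic gcd w - 3.

w - 3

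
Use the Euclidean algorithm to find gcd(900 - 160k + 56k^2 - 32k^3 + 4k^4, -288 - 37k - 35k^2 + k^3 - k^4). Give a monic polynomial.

Apply the Euclidean algorithm:
  4k^4 - 32k^3 + 56k^2 - 160k + 900 = (-4)(-k^4 + k^3 - 35k^2 - 37k - 288) + (-28k^3 - 84k^2 - 308k - 252)
  -k^4 + k^3 - 35k^2 - 37k - 288 = ((1/28)k - 1/7)(-28k^3 - 84k^2 - 308k - 252) + (-36k^2 - 72k - 324)
  -28k^3 - 84k^2 - 308k - 252 = ((7/9)k + 7/9)(-36k^2 - 72k - 324) + (0)
Last nonzero remainder: -36k^2 - 72k - 324. Dividing through by -36 gives the monic gcd k^2 + 2k + 9.

9 + 2k + k^2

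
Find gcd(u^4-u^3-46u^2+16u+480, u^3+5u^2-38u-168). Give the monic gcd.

u^2-2u-24

By polynomial division,
  u^4-u^3-46u^2+16u+480 = (u-6)(u^3+5u^2-38u-168) + (22u^2-44u-528)
  u^3+5u^2-38u-168 = ((1/22)u+7/22)(22u^2-44u-528) + (0)
Last nonzero remainder: 22u^2-44u-528. Dividing through by 22 gives the monic gcd u^2-2u-24.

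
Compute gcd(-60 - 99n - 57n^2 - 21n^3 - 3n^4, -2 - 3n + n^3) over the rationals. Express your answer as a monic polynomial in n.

By polynomial division,
  -3n^4 - 21n^3 - 57n^2 - 99n - 60 = (-3n - 21)(n^3 - 3n - 2) + (-66n^2 - 168n - 102)
  n^3 - 3n - 2 = (-(1/66)n + 14/363)(-66n^2 - 168n - 102) + ((234/121)n + 234/121)
  -66n^2 - 168n - 102 = (-(1331/39)n - 2057/39)((234/121)n + 234/121) + (0)
Last nonzero remainder: (234/121)n + 234/121. Dividing through by 234/121 gives the monic gcd n + 1.

1 + n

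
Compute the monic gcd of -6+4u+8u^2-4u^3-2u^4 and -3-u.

3+u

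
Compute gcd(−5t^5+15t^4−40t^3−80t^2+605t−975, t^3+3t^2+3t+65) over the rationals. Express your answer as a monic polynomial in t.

t^2−2t+13

Apply the Euclidean algorithm:
  −5t^5+15t^4−40t^3−80t^2+605t−975 = (−5t^2+30t−115)(t^3+3t^2+3t+65) + (500t^2−1000t+6500)
  t^3+3t^2+3t+65 = ((1/500)t+1/100)(500t^2−1000t+6500) + (0)
Last nonzero remainder: 500t^2−1000t+6500. Dividing through by 500 gives the monic gcd t^2−2t+13.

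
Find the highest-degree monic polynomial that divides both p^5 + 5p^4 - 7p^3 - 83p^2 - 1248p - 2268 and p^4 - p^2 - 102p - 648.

p^3 - 4p^2 + 15p - 162

By polynomial division,
  p^5 + 5p^4 - 7p^3 - 83p^2 - 1248p - 2268 = (p + 5)(p^4 - p^2 - 102p - 648) + (-6p^3 + 24p^2 - 90p + 972)
  p^4 - p^2 - 102p - 648 = (-(1/6)p - 2/3)(-6p^3 + 24p^2 - 90p + 972) + (0)
Last nonzero remainder: -6p^3 + 24p^2 - 90p + 972. Dividing through by -6 gives the monic gcd p^3 - 4p^2 + 15p - 162.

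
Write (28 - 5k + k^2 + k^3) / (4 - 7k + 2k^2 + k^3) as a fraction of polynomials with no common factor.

By polynomial division,
  k^3 + k^2 - 5k + 28 = (k^3 + 2k^2 - 7k + 4) + (-k^2 + 2k + 24)
  k^3 + 2k^2 - 7k + 4 = (-k - 4)(-k^2 + 2k + 24) + (25k + 100)
  -k^2 + 2k + 24 = (-(1/25)k + 6/25)(25k + 100) + (0)
Last nonzero remainder: 25k + 100. Dividing through by 25 gives the monic gcd k + 4.
Cancel k + 4 from numerator and denominator to get the reduced form.

(7 - 3k + k^2)/(1 - 2k + k^2)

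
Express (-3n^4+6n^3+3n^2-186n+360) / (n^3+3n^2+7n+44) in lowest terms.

By polynomial division,
  -3n^4+6n^3+3n^2-186n+360 = (-3n+15)(n^3+3n^2+7n+44) + (-21n^2-159n-300)
  n^3+3n^2+7n+44 = (-(1/21)n+32/147)(-21n^2-159n-300) + ((1339/49)n+5356/49)
  -21n^2-159n-300 = (-(1029/1339)n-3675/1339)((1339/49)n+5356/49) + (0)
Last nonzero remainder: (1339/49)n+5356/49. Dividing through by 1339/49 gives the monic gcd n+4.
Cancel n+4 from numerator and denominator to get the reduced form.

(-3n^3+18n^2-69n+90)/(n^2-n+11)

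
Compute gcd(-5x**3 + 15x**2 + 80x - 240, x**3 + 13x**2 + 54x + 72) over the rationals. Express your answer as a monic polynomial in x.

By polynomial division,
  -5x**3 + 15x**2 + 80x - 240 = (-5)(x**3 + 13x**2 + 54x + 72) + (80x**2 + 350x + 120)
  x**3 + 13x**2 + 54x + 72 = ((1/80)x + 69/640)(80x**2 + 350x + 120) + ((945/64)x + 945/16)
  80x**2 + 350x + 120 = ((1024/189)x + 128/63)((945/64)x + 945/16) + (0)
Last nonzero remainder: (945/64)x + 945/16. Dividing through by 945/64 gives the monic gcd x + 4.

x + 4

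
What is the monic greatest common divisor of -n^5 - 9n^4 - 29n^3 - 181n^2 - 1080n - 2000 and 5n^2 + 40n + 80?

n^2 + 8n + 16

Apply the Euclidean algorithm:
  -n^5 - 9n^4 - 29n^3 - 181n^2 - 1080n - 2000 = (-(1/5)n^3 - (1/5)n^2 - n - 25)(5n^2 + 40n + 80) + (0)
Last nonzero remainder: 5n^2 + 40n + 80. Dividing through by 5 gives the monic gcd n^2 + 8n + 16.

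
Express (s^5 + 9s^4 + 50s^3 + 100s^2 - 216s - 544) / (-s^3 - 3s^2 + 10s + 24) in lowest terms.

(-s^3 - 3s^2 - 24s + 68)/(s - 3)

Euclidean algorithm in ℚ[s]:
  s^5 + 9s^4 + 50s^3 + 100s^2 - 216s - 544 = (-s^2 - 6s - 42)(-s^3 - 3s^2 + 10s + 24) + (58s^2 + 348s + 464)
  -s^3 - 3s^2 + 10s + 24 = (-(1/58)s + 3/58)(58s^2 + 348s + 464) + (0)
Last nonzero remainder: 58s^2 + 348s + 464. Dividing through by 58 gives the monic gcd s^2 + 6s + 8.
Cancel s^2 + 6s + 8 from numerator and denominator to get the reduced form.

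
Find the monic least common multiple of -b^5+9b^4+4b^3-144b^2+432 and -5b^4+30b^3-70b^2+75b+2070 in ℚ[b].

By polynomial division,
  -b^5+9b^4+4b^3-144b^2+432 = ((1/5)b-3/5)(-5b^4+30b^3-70b^2+75b+2070) + (36b^3-201b^2-369b+1674)
  -5b^4+30b^3-70b^2+75b+2070 = (-(5/36)b+25/432)(36b^3-201b^2-369b+1674) + (-(15785/144)b^2+(15785/48)b+15785/8)
  36b^3-201b^2-369b+1674 = (-(5184/15785)b+13392/15785)(-(15785/144)b^2+(15785/48)b+15785/8) + (0)
Last nonzero remainder: -(15785/144)b^2+(15785/48)b+15785/8. Dividing through by -15785/144 gives the monic gcd b^2-3b-18.
Then lcm(f, g) = f·g / gcd(f, g); expanding and making the result monic gives the answer.

b^7-12b^6+46b^5-51b^4-524b^3+2880b^2+1296b-9936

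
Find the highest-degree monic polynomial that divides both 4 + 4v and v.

1

By polynomial division,
  4v + 4 = (4)(v) + (4)
  v = ((1/4)v)(4) + (0)
The last nonzero remainder is the constant 4, so the polynomials are coprime and gcd = 1.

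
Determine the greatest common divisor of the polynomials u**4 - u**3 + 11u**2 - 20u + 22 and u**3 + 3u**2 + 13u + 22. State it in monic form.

Apply the Euclidean algorithm:
  u**4 - u**3 + 11u**2 - 20u + 22 = (u - 4)(u**3 + 3u**2 + 13u + 22) + (10u**2 + 10u + 110)
  u**3 + 3u**2 + 13u + 22 = ((1/10)u + 1/5)(10u**2 + 10u + 110) + (0)
Last nonzero remainder: 10u**2 + 10u + 110. Dividing through by 10 gives the monic gcd u**2 + u + 11.

u**2 + u + 11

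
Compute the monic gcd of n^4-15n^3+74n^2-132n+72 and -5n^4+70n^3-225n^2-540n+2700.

n^2-12n+36

Euclidean algorithm in ℚ[n]:
  n^4-15n^3+74n^2-132n+72 = (-1/5)(-5n^4+70n^3-225n^2-540n+2700) + (-n^3+29n^2-240n+612)
  -5n^4+70n^3-225n^2-540n+2700 = (5n+75)(-n^3+29n^2-240n+612) + (-1200n^2+14400n-43200)
  -n^3+29n^2-240n+612 = ((1/1200)n-17/1200)(-1200n^2+14400n-43200) + (0)
Last nonzero remainder: -1200n^2+14400n-43200. Dividing through by -1200 gives the monic gcd n^2-12n+36.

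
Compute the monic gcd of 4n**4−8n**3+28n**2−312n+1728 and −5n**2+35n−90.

n**2−7n+18

By polynomial division,
  4n**4−8n**3+28n**2−312n+1728 = (−(4/5)n**2−4n−96/5)(−5n**2+35n−90) + (0)
Last nonzero remainder: −5n**2+35n−90. Dividing through by −5 gives the monic gcd n**2−7n+18.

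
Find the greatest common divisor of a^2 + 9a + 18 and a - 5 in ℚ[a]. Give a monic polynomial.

1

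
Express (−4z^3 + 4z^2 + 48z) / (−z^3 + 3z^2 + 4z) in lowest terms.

Euclidean algorithm in ℚ[z]:
  −4z^3 + 4z^2 + 48z = (4)(−z^3 + 3z^2 + 4z) + (−8z^2 + 32z)
  −z^3 + 3z^2 + 4z = ((1/8)z + 1/8)(−8z^2 + 32z) + (0)
Last nonzero remainder: −8z^2 + 32z. Dividing through by −8 gives the monic gcd z^2 − 4z.
Cancel z^2 − 4z from numerator and denominator to get the reduced form.

(4z + 12)/(z + 1)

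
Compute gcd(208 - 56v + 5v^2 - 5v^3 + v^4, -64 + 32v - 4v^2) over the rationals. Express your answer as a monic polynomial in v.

16 - 8v + v^2

Apply the Euclidean algorithm:
  v^4 - 5v^3 + 5v^2 - 56v + 208 = (-(1/4)v^2 - (3/4)v - 13/4)(-4v^2 + 32v - 64) + (0)
Last nonzero remainder: -4v^2 + 32v - 64. Dividing through by -4 gives the monic gcd v^2 - 8v + 16.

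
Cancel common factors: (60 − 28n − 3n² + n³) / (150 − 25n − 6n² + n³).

(−2 + n)/(−5 + n)

By polynomial division,
  n³ − 3n² − 28n + 60 = (n³ − 6n² − 25n + 150) + (3n² − 3n − 90)
  n³ − 6n² − 25n + 150 = ((1/3)n − 5/3)(3n² − 3n − 90) + (0)
Last nonzero remainder: 3n² − 3n − 90. Dividing through by 3 gives the monic gcd n² − n − 30.
Cancel n² − n − 30 from numerator and denominator to get the reduced form.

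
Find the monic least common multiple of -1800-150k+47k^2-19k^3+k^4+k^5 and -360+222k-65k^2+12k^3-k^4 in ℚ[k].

By polynomial division,
  k^5+k^4-19k^3+47k^2-150k-1800 = (-k-13)(-k^4+12k^3-65k^2+222k-360) + (72k^3-576k^2+2376k-6480)
  -k^4+12k^3-65k^2+222k-360 = (-(1/72)k+1/18)(72k^3-576k^2+2376k-6480) + (0)
Last nonzero remainder: 72k^3-576k^2+2376k-6480. Dividing through by 72 gives the monic gcd k^3-8k^2+33k-90.
Then lcm(f, g) = f·g / gcd(f, g); expanding and making the result monic gives the answer.

7200-1200k-338k^2+123k^3-23k^4-3k^5+k^6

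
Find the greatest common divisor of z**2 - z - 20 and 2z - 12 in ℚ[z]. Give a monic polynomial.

By polynomial division,
  z**2 - z - 20 = ((1/2)z + 5/2)(2z - 12) + (10)
  2z - 12 = ((1/5)z - 6/5)(10) + (0)
The last nonzero remainder is the constant 10, so the polynomials are coprime and gcd = 1.

1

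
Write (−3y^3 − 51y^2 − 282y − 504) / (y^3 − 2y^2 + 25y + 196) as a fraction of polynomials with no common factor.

Repeated division with remainder:
  −3y^3 − 51y^2 − 282y − 504 = (−3)(y^3 − 2y^2 + 25y + 196) + (−57y^2 − 207y + 84)
  y^3 − 2y^2 + 25y + 196 = (−(1/57)y + 107/1083)(−57y^2 − 207y + 84) + ((16940/361)y + 67760/361)
  −57y^2 − 207y + 84 = (−(20577/16940)y + 1083/2420)((16940/361)y + 67760/361) + (0)
Last nonzero remainder: (16940/361)y + 67760/361. Dividing through by 16940/361 gives the monic gcd y + 4.
Cancel y + 4 from numerator and denominator to get the reduced form.

(−3y^2 − 39y − 126)/(y^2 − 6y + 49)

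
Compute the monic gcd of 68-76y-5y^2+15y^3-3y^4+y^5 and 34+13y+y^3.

By polynomial division,
  y^5-3y^4+15y^3-5y^2-76y+68 = (y^2-3y+2)(y^3+13y+34) + (0)
The last nonzero remainder y^3+13y+34 is already monic.

34+13y+y^3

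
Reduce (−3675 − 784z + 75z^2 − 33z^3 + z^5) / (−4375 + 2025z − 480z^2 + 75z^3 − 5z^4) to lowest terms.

(−21 − 10z − z^2)/(−25 + 5z)

Euclidean algorithm in ℚ[z]:
  z^5 − 33z^3 + 75z^2 − 784z − 3675 = (−(1/5)z − 3)(−5z^4 + 75z^3 − 480z^2 + 2025z − 4375) + (96z^3 − 960z^2 + 4416z − 16800)
  −5z^4 + 75z^3 − 480z^2 + 2025z − 4375 = (−(5/96)z + 25/96)(96z^3 − 960z^2 + 4416z − 16800) + (0)
Last nonzero remainder: 96z^3 − 960z^2 + 4416z − 16800. Dividing through by 96 gives the monic gcd z^3 − 10z^2 + 46z − 175.
Cancel z^3 − 10z^2 + 46z − 175 from numerator and denominator to get the reduced form.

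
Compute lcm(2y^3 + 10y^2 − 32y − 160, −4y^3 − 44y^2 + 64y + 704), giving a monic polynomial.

y^4 + 16y^3 + 39y^2 − 256y − 880

Euclidean algorithm in ℚ[y]:
  2y^3 + 10y^2 − 32y − 160 = (−1/2)(−4y^3 − 44y^2 + 64y + 704) + (−12y^2 + 192)
  −4y^3 − 44y^2 + 64y + 704 = ((1/3)y + 11/3)(−12y^2 + 192) + (0)
Last nonzero remainder: −12y^2 + 192. Dividing through by −12 gives the monic gcd y^2 − 16.
Then lcm(f, g) = f·g / gcd(f, g); expanding and making the result monic gives the answer.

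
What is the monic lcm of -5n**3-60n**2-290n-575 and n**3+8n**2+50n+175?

By polynomial division,
  -5n**3-60n**2-290n-575 = (-5)(n**3+8n**2+50n+175) + (-20n**2-40n+300)
  n**3+8n**2+50n+175 = (-(1/20)n-3/10)(-20n**2-40n+300) + (53n+265)
  -20n**2-40n+300 = (-(20/53)n+60/53)(53n+265) + (0)
Last nonzero remainder: 53n+265. Dividing through by 53 gives the monic gcd n+5.
Then lcm(f, g) = f·g / gcd(f, g); expanding and making the result monic gives the answer.

n**5+15n**4+129n**3+709n**2+2375n+4025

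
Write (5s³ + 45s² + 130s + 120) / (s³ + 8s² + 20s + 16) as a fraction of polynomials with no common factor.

Euclidean algorithm in ℚ[s]:
  5s³ + 45s² + 130s + 120 = (5)(s³ + 8s² + 20s + 16) + (5s² + 30s + 40)
  s³ + 8s² + 20s + 16 = ((1/5)s + 2/5)(5s² + 30s + 40) + (0)
Last nonzero remainder: 5s² + 30s + 40. Dividing through by 5 gives the monic gcd s² + 6s + 8.
Cancel s² + 6s + 8 from numerator and denominator to get the reduced form.

(5s + 15)/(s + 2)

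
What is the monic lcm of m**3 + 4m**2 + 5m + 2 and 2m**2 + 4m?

Repeated division with remainder:
  m**3 + 4m**2 + 5m + 2 = ((1/2)m + 1)(2m**2 + 4m) + (m + 2)
  2m**2 + 4m = (2m)(m + 2) + (0)
The last nonzero remainder m + 2 is already monic.
Then lcm(f, g) = f·g / gcd(f, g); expanding and making the result monic gives the answer.

m**4 + 4m**3 + 5m**2 + 2m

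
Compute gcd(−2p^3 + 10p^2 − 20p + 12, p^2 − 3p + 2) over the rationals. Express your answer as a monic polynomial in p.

Euclidean algorithm in ℚ[p]:
  −2p^3 + 10p^2 − 20p + 12 = (−2p + 4)(p^2 − 3p + 2) + (−4p + 4)
  p^2 − 3p + 2 = (−(1/4)p + 1/2)(−4p + 4) + (0)
Last nonzero remainder: −4p + 4. Dividing through by −4 gives the monic gcd p − 1.

p − 1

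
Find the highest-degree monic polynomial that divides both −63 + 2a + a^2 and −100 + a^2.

1

Repeated division with remainder:
  a^2 + 2a − 63 = (a^2 − 100) + (2a + 37)
  a^2 − 100 = ((1/2)a − 37/4)(2a + 37) + (969/4)
  2a + 37 = ((8/969)a + 148/969)(969/4) + (0)
The last nonzero remainder is the constant 969/4, so the polynomials are coprime and gcd = 1.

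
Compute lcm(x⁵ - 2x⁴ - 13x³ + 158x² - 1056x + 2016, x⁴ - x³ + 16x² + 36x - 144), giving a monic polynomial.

x⁷ - x⁶ - 21x⁵ + 157x⁴ - 820x³ + 12x² + 8352x - 12096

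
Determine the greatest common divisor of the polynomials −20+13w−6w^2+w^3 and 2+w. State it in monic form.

1

By polynomial division,
  w^3−6w^2+13w−20 = (w^2−8w+29)(w+2) + (−78)
  w+2 = (−(1/78)w−1/39)(−78) + (0)
The last nonzero remainder is the constant −78, so the polynomials are coprime and gcd = 1.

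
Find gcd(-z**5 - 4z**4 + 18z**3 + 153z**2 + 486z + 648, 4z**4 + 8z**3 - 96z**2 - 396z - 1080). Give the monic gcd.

z**3 - 3z**2 - 9z - 54

By polynomial division,
  -z**5 - 4z**4 + 18z**3 + 153z**2 + 486z + 648 = (-(1/4)z - 1/2)(4z**4 + 8z**3 - 96z**2 - 396z - 1080) + (-2z**3 + 6z**2 + 18z + 108)
  4z**4 + 8z**3 - 96z**2 - 396z - 1080 = (-2z - 10)(-2z**3 + 6z**2 + 18z + 108) + (0)
Last nonzero remainder: -2z**3 + 6z**2 + 18z + 108. Dividing through by -2 gives the monic gcd z**3 - 3z**2 - 9z - 54.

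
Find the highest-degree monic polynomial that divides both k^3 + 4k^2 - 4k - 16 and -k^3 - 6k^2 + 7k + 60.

Repeated division with remainder:
  k^3 + 4k^2 - 4k - 16 = (-1)(-k^3 - 6k^2 + 7k + 60) + (-2k^2 + 3k + 44)
  -k^3 - 6k^2 + 7k + 60 = ((1/2)k + 15/4)(-2k^2 + 3k + 44) + (-(105/4)k - 105)
  -2k^2 + 3k + 44 = ((8/105)k - 44/105)(-(105/4)k - 105) + (0)
Last nonzero remainder: -(105/4)k - 105. Dividing through by -105/4 gives the monic gcd k + 4.

k + 4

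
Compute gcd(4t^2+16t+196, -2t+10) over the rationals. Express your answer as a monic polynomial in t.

Euclidean algorithm in ℚ[t]:
  4t^2+16t+196 = (-2t-18)(-2t+10) + (376)
  -2t+10 = (-(1/188)t+5/188)(376) + (0)
The last nonzero remainder is the constant 376, so the polynomials are coprime and gcd = 1.

1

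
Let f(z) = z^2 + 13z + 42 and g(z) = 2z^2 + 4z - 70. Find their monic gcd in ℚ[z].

Apply the Euclidean algorithm:
  z^2 + 13z + 42 = (1/2)(2z^2 + 4z - 70) + (11z + 77)
  2z^2 + 4z - 70 = ((2/11)z - 10/11)(11z + 77) + (0)
Last nonzero remainder: 11z + 77. Dividing through by 11 gives the monic gcd z + 7.

z + 7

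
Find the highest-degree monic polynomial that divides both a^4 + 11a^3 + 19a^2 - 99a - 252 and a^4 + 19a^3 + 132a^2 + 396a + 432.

a^2 + 7a + 12

Repeated division with remainder:
  a^4 + 11a^3 + 19a^2 - 99a - 252 = (a^4 + 19a^3 + 132a^2 + 396a + 432) + (-8a^3 - 113a^2 - 495a - 684)
  a^4 + 19a^3 + 132a^2 + 396a + 432 = (-(1/8)a - 39/64)(-8a^3 - 113a^2 - 495a - 684) + ((81/64)a^2 + (567/64)a + 243/16)
  -8a^3 - 113a^2 - 495a - 684 = (-(512/81)a - 1216/27)((81/64)a^2 + (567/64)a + 243/16) + (0)
Last nonzero remainder: (81/64)a^2 + (567/64)a + 243/16. Dividing through by 81/64 gives the monic gcd a^2 + 7a + 12.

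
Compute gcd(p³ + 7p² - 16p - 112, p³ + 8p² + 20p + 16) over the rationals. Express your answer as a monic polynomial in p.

p + 4

Repeated division with remainder:
  p³ + 7p² - 16p - 112 = (p³ + 8p² + 20p + 16) + (-p² - 36p - 128)
  p³ + 8p² + 20p + 16 = (-p + 28)(-p² - 36p - 128) + (900p + 3600)
  -p² - 36p - 128 = (-(1/900)p - 8/225)(900p + 3600) + (0)
Last nonzero remainder: 900p + 3600. Dividing through by 900 gives the monic gcd p + 4.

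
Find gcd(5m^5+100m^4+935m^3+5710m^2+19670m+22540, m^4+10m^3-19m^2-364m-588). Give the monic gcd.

m^3+16m^2+77m+98

By polynomial division,
  5m^5+100m^4+935m^3+5710m^2+19670m+22540 = (5m+50)(m^4+10m^3-19m^2-364m-588) + (530m^3+8480m^2+40810m+51940)
  m^4+10m^3-19m^2-364m-588 = ((1/530)m-3/265)(530m^3+8480m^2+40810m+51940) + (0)
Last nonzero remainder: 530m^3+8480m^2+40810m+51940. Dividing through by 530 gives the monic gcd m^3+16m^2+77m+98.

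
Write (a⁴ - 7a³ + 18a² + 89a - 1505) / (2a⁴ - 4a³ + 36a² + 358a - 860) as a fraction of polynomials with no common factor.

(a - 7)/(2a - 4)

Apply the Euclidean algorithm:
  a⁴ - 7a³ + 18a² + 89a - 1505 = (1/2)(2a⁴ - 4a³ + 36a² + 358a - 860) + (-5a³ - 90a - 1075)
  2a⁴ - 4a³ + 36a² + 358a - 860 = (-(2/5)a + 4/5)(-5a³ - 90a - 1075) + (0)
Last nonzero remainder: -5a³ - 90a - 1075. Dividing through by -5 gives the monic gcd a³ + 18a + 215.
Cancel a³ + 18a + 215 from numerator and denominator to get the reduced form.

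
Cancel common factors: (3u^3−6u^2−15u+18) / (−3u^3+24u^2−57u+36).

Repeated division with remainder:
  3u^3−6u^2−15u+18 = (−1)(−3u^3+24u^2−57u+36) + (18u^2−72u+54)
  −3u^3+24u^2−57u+36 = (−(1/6)u+2/3)(18u^2−72u+54) + (0)
Last nonzero remainder: 18u^2−72u+54. Dividing through by 18 gives the monic gcd u^2−4u+3.
Cancel u^2−4u+3 from numerator and denominator to get the reduced form.

(−u−2)/(u−4)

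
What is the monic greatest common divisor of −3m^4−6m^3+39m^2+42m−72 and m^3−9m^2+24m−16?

m−1

By polynomial division,
  −3m^4−6m^3+39m^2+42m−72 = (−3m−33)(m^3−9m^2+24m−16) + (−186m^2+786m−600)
  m^3−9m^2+24m−16 = (−(1/186)m+74/2883)(−186m^2+786m−600) + ((576/961)m−576/961)
  −186m^2+786m−600 = (−(29791/96)m+24025/24)((576/961)m−576/961) + (0)
Last nonzero remainder: (576/961)m−576/961. Dividing through by 576/961 gives the monic gcd m−1.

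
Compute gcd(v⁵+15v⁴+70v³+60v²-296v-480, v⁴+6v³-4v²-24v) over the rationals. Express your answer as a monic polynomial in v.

v³+6v²-4v-24

By polynomial division,
  v⁵+15v⁴+70v³+60v²-296v-480 = (v+9)(v⁴+6v³-4v²-24v) + (20v³+120v²-80v-480)
  v⁴+6v³-4v²-24v = ((1/20)v)(20v³+120v²-80v-480) + (0)
Last nonzero remainder: 20v³+120v²-80v-480. Dividing through by 20 gives the monic gcd v³+6v²-4v-24.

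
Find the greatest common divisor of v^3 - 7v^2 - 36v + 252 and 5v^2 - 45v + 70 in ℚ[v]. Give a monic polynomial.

v - 7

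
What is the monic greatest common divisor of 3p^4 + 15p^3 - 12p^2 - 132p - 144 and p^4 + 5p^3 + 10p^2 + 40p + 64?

p^2 + 6p + 8

Repeated division with remainder:
  3p^4 + 15p^3 - 12p^2 - 132p - 144 = (3)(p^4 + 5p^3 + 10p^2 + 40p + 64) + (-42p^2 - 252p - 336)
  p^4 + 5p^3 + 10p^2 + 40p + 64 = (-(1/42)p^2 + (1/42)p - 4/21)(-42p^2 - 252p - 336) + (0)
Last nonzero remainder: -42p^2 - 252p - 336. Dividing through by -42 gives the monic gcd p^2 + 6p + 8.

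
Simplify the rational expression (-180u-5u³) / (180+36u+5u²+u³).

(-5u)/(5+u)

Euclidean algorithm in ℚ[u]:
  -5u³-180u = (-5)(u³+5u²+36u+180) + (25u²+900)
  u³+5u²+36u+180 = ((1/25)u+1/5)(25u²+900) + (0)
Last nonzero remainder: 25u²+900. Dividing through by 25 gives the monic gcd u²+36.
Cancel u²+36 from numerator and denominator to get the reduced form.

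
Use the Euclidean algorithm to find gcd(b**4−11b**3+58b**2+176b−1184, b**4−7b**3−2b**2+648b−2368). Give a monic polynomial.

By polynomial division,
  b**4−11b**3+58b**2+176b−1184 = (b**4−7b**3−2b**2+648b−2368) + (−4b**3+60b**2−472b+1184)
  b**4−7b**3−2b**2+648b−2368 = (−(1/4)b−2)(−4b**3+60b**2−472b+1184) + (0)
Last nonzero remainder: −4b**3+60b**2−472b+1184. Dividing through by −4 gives the monic gcd b**3−15b**2+118b−296.

b**3−15b**2+118b−296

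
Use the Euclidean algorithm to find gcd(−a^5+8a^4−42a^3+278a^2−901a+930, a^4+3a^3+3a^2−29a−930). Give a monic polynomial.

Apply the Euclidean algorithm:
  −a^5+8a^4−42a^3+278a^2−901a+930 = (−a+11)(a^4+3a^3+3a^2−29a−930) + (−72a^3+216a^2−1512a+11160)
  a^4+3a^3+3a^2−29a−930 = (−(1/72)a−1/12)(−72a^3+216a^2−1512a+11160) + (0)
Last nonzero remainder: −72a^3+216a^2−1512a+11160. Dividing through by −72 gives the monic gcd a^3−3a^2+21a−155.

a^3−3a^2+21a−155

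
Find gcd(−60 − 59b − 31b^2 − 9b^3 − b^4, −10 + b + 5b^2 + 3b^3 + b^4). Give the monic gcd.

Apply the Euclidean algorithm:
  −b^4 − 9b^3 − 31b^2 − 59b − 60 = (−1)(b^4 + 3b^3 + 5b^2 + b − 10) + (−6b^3 − 26b^2 − 58b − 70)
  b^4 + 3b^3 + 5b^2 + b − 10 = (−(1/6)b + 2/9)(−6b^3 − 26b^2 − 58b − 70) + ((10/9)b^2 + (20/9)b + 50/9)
  −6b^3 − 26b^2 − 58b − 70 = (−(27/5)b − 63/5)((10/9)b^2 + (20/9)b + 50/9) + (0)
Last nonzero remainder: (10/9)b^2 + (20/9)b + 50/9. Dividing through by 10/9 gives the monic gcd b^2 + 2b + 5.

5 + 2b + b^2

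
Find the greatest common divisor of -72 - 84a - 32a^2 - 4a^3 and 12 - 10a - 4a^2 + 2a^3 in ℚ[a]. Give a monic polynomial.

By polynomial division,
  -4a^3 - 32a^2 - 84a - 72 = (-2)(2a^3 - 4a^2 - 10a + 12) + (-40a^2 - 104a - 48)
  2a^3 - 4a^2 - 10a + 12 = (-(1/20)a + 23/100)(-40a^2 - 104a - 48) + ((288/25)a + 576/25)
  -40a^2 - 104a - 48 = (-(125/36)a - 25/12)((288/25)a + 576/25) + (0)
Last nonzero remainder: (288/25)a + 576/25. Dividing through by 288/25 gives the monic gcd a + 2.

2 + a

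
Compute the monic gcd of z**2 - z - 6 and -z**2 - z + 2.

Euclidean algorithm in ℚ[z]:
  z**2 - z - 6 = (-1)(-z**2 - z + 2) + (-2z - 4)
  -z**2 - z + 2 = ((1/2)z - 1/2)(-2z - 4) + (0)
Last nonzero remainder: -2z - 4. Dividing through by -2 gives the monic gcd z + 2.

z + 2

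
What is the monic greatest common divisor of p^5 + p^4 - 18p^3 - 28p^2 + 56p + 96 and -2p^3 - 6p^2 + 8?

Euclidean algorithm in ℚ[p]:
  p^5 + p^4 - 18p^3 - 28p^2 + 56p + 96 = (-(1/2)p^2 + p + 6)(-2p^3 - 6p^2 + 8) + (12p^2 + 48p + 48)
  -2p^3 - 6p^2 + 8 = (-(1/6)p + 1/6)(12p^2 + 48p + 48) + (0)
Last nonzero remainder: 12p^2 + 48p + 48. Dividing through by 12 gives the monic gcd p^2 + 4p + 4.

p^2 + 4p + 4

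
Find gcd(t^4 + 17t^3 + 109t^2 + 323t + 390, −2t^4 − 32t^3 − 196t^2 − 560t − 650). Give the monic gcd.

t^3 + 11t^2 + 43t + 65

Apply the Euclidean algorithm:
  t^4 + 17t^3 + 109t^2 + 323t + 390 = (−1/2)(−2t^4 − 32t^3 − 196t^2 − 560t − 650) + (t^3 + 11t^2 + 43t + 65)
  −2t^4 − 32t^3 − 196t^2 − 560t − 650 = (−2t − 10)(t^3 + 11t^2 + 43t + 65) + (0)
The last nonzero remainder t^3 + 11t^2 + 43t + 65 is already monic.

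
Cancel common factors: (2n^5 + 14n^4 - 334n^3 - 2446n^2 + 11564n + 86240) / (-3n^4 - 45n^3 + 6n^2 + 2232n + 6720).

(-2n^2 + 8n + 154)/(3n + 12)

Euclidean algorithm in ℚ[n]:
  2n^5 + 14n^4 - 334n^3 - 2446n^2 + 11564n + 86240 = (-(2/3)n + 16/3)(-3n^4 - 45n^3 + 6n^2 + 2232n + 6720) + (-90n^3 - 990n^2 + 4140n + 50400)
  -3n^4 - 45n^3 + 6n^2 + 2232n + 6720 = ((1/30)n + 2/15)(-90n^3 - 990n^2 + 4140n + 50400) + (0)
Last nonzero remainder: -90n^3 - 990n^2 + 4140n + 50400. Dividing through by -90 gives the monic gcd n^3 + 11n^2 - 46n - 560.
Cancel n^3 + 11n^2 - 46n - 560 from numerator and denominator to get the reduced form.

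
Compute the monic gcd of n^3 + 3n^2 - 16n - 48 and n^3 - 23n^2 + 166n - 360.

n - 4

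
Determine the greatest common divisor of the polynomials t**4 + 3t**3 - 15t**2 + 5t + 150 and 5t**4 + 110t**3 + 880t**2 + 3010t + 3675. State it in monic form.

t**2 + 8t + 15

By polynomial division,
  t**4 + 3t**3 - 15t**2 + 5t + 150 = (1/5)(5t**4 + 110t**3 + 880t**2 + 3010t + 3675) + (-19t**3 - 191t**2 - 597t - 585)
  5t**4 + 110t**3 + 880t**2 + 3010t + 3675 = (-(5/19)t - 1135/361)(-19t**3 - 191t**2 - 597t - 585) + ((44180/361)t**2 + (353440/361)t + 662700/361)
  -19t**3 - 191t**2 - 597t - 585 = (-(6859/44180)t - 14079/44180)((44180/361)t**2 + (353440/361)t + 662700/361) + (0)
Last nonzero remainder: (44180/361)t**2 + (353440/361)t + 662700/361. Dividing through by 44180/361 gives the monic gcd t**2 + 8t + 15.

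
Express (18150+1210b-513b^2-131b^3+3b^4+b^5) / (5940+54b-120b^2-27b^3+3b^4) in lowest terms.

(-55+6b+b^2)/(-18+3b)

By polynomial division,
  b^5+3b^4-131b^3-513b^2+1210b+18150 = ((1/3)b+4)(3b^4-27b^3-120b^2+54b+5940) + (17b^3-51b^2-986b-5610)
  3b^4-27b^3-120b^2+54b+5940 = ((3/17)b-18/17)(17b^3-51b^2-986b-5610) + (0)
Last nonzero remainder: 17b^3-51b^2-986b-5610. Dividing through by 17 gives the monic gcd b^3-3b^2-58b-330.
Cancel b^3-3b^2-58b-330 from numerator and denominator to get the reduced form.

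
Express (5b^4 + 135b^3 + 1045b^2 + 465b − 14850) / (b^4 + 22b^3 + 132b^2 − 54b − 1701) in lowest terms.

(5b^2 + 105b + 550)/(b^2 + 16b + 63)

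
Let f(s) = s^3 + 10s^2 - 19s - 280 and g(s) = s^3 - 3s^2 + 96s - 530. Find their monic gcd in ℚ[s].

Apply the Euclidean algorithm:
  s^3 + 10s^2 - 19s - 280 = (s^3 - 3s^2 + 96s - 530) + (13s^2 - 115s + 250)
  s^3 - 3s^2 + 96s - 530 = ((1/13)s + 76/169)(13s^2 - 115s + 250) + ((21714/169)s - 108570/169)
  13s^2 - 115s + 250 = ((2197/21714)s - 4225/10857)((21714/169)s - 108570/169) + (0)
Last nonzero remainder: (21714/169)s - 108570/169. Dividing through by 21714/169 gives the monic gcd s - 5.

s - 5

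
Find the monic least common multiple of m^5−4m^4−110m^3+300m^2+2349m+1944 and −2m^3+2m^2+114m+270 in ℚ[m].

m^6+m^5−130m^4−250m^3+3849m^2+13689m+9720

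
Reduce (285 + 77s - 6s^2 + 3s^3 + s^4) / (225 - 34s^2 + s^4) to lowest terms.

(19 - 5s + s^2)/(15 - 8s + s^2)

Apply the Euclidean algorithm:
  s^4 + 3s^3 - 6s^2 + 77s + 285 = (s^4 - 34s^2 + 225) + (3s^3 + 28s^2 + 77s + 60)
  s^4 - 34s^2 + 225 = ((1/3)s - 28/9)(3s^3 + 28s^2 + 77s + 60) + ((247/9)s^2 + (1976/9)s + 1235/3)
  3s^3 + 28s^2 + 77s + 60 = ((27/247)s + 36/247)((247/9)s^2 + (1976/9)s + 1235/3) + (0)
Last nonzero remainder: (247/9)s^2 + (1976/9)s + 1235/3. Dividing through by 247/9 gives the monic gcd s^2 + 8s + 15.
Cancel s^2 + 8s + 15 from numerator and denominator to get the reduced form.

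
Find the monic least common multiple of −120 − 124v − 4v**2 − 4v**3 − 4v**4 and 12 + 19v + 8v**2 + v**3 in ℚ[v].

By polynomial division,
  −4v**4 − 4v**3 − 4v**2 − 124v − 120 = (−4v + 28)(v**3 + 8v**2 + 19v + 12) + (−152v**2 − 608v − 456)
  v**3 + 8v**2 + 19v + 12 = (−(1/152)v − 1/38)(−152v**2 − 608v − 456) + (0)
Last nonzero remainder: −152v**2 − 608v − 456. Dividing through by −152 gives the monic gcd v**2 + 4v + 3.
Then lcm(f, g) = f·g / gcd(f, g); expanding and making the result monic gives the answer.

120 + 154v + 35v**2 + 5v**3 + 5v**4 + v**5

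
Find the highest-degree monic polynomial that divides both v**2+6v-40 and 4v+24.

1

Repeated division with remainder:
  v**2+6v-40 = ((1/4)v)(4v+24) + (-40)
  4v+24 = (-(1/10)v-3/5)(-40) + (0)
The last nonzero remainder is the constant -40, so the polynomials are coprime and gcd = 1.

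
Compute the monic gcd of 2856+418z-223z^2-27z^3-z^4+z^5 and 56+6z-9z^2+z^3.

28-11z+z^2

By polynomial division,
  z^5-z^4-27z^3-223z^2+418z+2856 = (z^2+8z+39)(z^3-9z^2+6z+56) + (24z^2-264z+672)
  z^3-9z^2+6z+56 = ((1/24)z+1/12)(24z^2-264z+672) + (0)
Last nonzero remainder: 24z^2-264z+672. Dividing through by 24 gives the monic gcd z^2-11z+28.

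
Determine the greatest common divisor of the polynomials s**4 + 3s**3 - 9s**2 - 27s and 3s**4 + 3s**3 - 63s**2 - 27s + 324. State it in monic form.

Apply the Euclidean algorithm:
  s**4 + 3s**3 - 9s**2 - 27s = (1/3)(3s**4 + 3s**3 - 63s**2 - 27s + 324) + (2s**3 + 12s**2 - 18s - 108)
  3s**4 + 3s**3 - 63s**2 - 27s + 324 = ((3/2)s - 15/2)(2s**3 + 12s**2 - 18s - 108) + (54s**2 - 486)
  2s**3 + 12s**2 - 18s - 108 = ((1/27)s + 2/9)(54s**2 - 486) + (0)
Last nonzero remainder: 54s**2 - 486. Dividing through by 54 gives the monic gcd s**2 - 9.

s**2 - 9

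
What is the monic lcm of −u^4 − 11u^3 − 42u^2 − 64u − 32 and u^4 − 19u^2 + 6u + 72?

Repeated division with remainder:
  −u^4 − 11u^3 − 42u^2 − 64u − 32 = (−1)(u^4 − 19u^2 + 6u + 72) + (−11u^3 − 61u^2 − 58u + 40)
  u^4 − 19u^2 + 6u + 72 = (−(1/11)u + 61/121)(−11u^3 − 61u^2 − 58u + 40) + ((784/121)u^2 + (4704/121)u + 6272/121)
  −11u^3 − 61u^2 − 58u + 40 = (−(1331/784)u + 605/784)((784/121)u^2 + (4704/121)u + 6272/121) + (0)
Last nonzero remainder: (784/121)u^2 + (4704/121)u + 6272/121. Dividing through by 784/121 gives the monic gcd u^2 + 6u + 8.
Then lcm(f, g) = f·g / gcd(f, g); expanding and making the result monic gives the answer.

u^6 + 5u^5 − 15u^4 − 89u^3 + 26u^2 + 384u + 288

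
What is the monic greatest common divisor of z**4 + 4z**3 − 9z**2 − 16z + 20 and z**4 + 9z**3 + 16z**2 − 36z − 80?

Euclidean algorithm in ℚ[z]:
  z**4 + 4z**3 − 9z**2 − 16z + 20 = (z**4 + 9z**3 + 16z**2 − 36z − 80) + (−5z**3 − 25z**2 + 20z + 100)
  z**4 + 9z**3 + 16z**2 − 36z − 80 = (−(1/5)z − 4/5)(−5z**3 − 25z**2 + 20z + 100) + (0)
Last nonzero remainder: −5z**3 − 25z**2 + 20z + 100. Dividing through by −5 gives the monic gcd z**3 + 5z**2 − 4z − 20.

z**3 + 5z**2 − 4z − 20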